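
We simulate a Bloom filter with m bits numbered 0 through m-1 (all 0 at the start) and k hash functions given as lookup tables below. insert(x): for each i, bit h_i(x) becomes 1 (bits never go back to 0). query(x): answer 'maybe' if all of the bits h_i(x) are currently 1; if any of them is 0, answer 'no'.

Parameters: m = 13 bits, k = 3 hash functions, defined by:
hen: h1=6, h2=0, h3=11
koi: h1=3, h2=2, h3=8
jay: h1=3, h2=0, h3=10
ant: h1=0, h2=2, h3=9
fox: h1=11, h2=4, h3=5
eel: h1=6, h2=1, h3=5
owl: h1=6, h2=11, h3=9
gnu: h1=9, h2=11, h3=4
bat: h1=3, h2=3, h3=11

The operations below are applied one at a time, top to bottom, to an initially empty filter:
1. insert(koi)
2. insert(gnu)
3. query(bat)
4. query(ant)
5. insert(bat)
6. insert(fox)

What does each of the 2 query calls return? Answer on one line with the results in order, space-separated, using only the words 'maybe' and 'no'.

Start: bits=0000000000000
Op 1: insert koi -> sets bits 2 3 8 -> bits=0011000010000
Op 2: insert gnu -> sets bits 4 9 11 -> bits=0011100011010
Op 3: query bat -> checks bit3=1, bit11=1 (all 1) -> maybe
Op 4: query ant -> checks bit0=0, bit2=1, bit9=1 (has a 0) -> no
Op 5: insert bat -> sets bits 3 11 -> bits=0011100011010
Op 6: insert fox -> sets bits 4 5 11 -> bits=0011110011010
Query results in order: maybe no

Answer: maybe no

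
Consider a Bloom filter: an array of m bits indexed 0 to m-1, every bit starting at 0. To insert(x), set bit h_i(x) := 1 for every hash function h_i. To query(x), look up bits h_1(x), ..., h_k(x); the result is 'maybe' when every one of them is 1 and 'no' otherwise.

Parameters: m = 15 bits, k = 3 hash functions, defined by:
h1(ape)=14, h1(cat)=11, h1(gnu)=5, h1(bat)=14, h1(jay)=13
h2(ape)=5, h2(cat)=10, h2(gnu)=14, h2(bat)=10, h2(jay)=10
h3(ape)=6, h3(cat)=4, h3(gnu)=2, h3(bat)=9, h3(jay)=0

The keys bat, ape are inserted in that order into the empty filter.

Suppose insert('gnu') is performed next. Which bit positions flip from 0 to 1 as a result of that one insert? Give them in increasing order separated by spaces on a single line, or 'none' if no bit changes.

Start: bits=000000000000000
After insert 'bat': sets bits 9 10 14 -> bits=000000000110001
After insert 'ape': sets bits 5 6 14 -> bits=000001100110001
insert 'gnu' would touch bits 2 5 14; currently bit2=0, bit5=1, bit14=1
Bits that are 0 among those (would change 0->1): 2

Answer: 2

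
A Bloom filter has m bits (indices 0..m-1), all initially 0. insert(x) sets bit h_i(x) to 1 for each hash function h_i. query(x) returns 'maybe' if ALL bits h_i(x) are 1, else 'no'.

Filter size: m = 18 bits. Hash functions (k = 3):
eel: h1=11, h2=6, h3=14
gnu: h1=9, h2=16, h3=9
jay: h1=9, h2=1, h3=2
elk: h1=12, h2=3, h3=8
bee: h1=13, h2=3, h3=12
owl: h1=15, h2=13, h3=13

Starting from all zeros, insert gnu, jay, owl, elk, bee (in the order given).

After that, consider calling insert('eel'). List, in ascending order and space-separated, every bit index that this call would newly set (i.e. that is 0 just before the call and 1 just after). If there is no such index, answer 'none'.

Answer: 6 11 14

Derivation:
Start: bits=000000000000000000
After insert 'gnu': sets bits 9 16 -> bits=000000000100000010
After insert 'jay': sets bits 1 2 9 -> bits=011000000100000010
After insert 'owl': sets bits 13 15 -> bits=011000000100010110
After insert 'elk': sets bits 3 8 12 -> bits=011100001100110110
After insert 'bee': sets bits 3 12 13 -> bits=011100001100110110
insert 'eel' would touch bits 6 11 14; currently bit6=0, bit11=0, bit14=0
Bits that are 0 among those (would change 0->1): 6 11 14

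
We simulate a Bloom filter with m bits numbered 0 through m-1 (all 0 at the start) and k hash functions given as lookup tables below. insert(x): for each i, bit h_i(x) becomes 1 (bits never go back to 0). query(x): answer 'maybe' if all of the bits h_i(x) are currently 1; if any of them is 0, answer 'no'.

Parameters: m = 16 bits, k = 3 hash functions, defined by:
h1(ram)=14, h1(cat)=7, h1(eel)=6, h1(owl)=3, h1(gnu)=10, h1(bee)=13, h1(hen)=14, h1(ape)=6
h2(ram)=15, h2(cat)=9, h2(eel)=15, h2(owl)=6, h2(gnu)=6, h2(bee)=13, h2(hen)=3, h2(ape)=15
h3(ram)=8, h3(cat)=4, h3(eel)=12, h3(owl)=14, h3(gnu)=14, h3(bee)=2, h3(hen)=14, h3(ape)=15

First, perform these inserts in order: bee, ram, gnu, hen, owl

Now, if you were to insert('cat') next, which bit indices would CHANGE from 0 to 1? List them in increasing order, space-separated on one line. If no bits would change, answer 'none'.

Start: bits=0000000000000000
After insert 'bee': sets bits 2 13 -> bits=0010000000000100
After insert 'ram': sets bits 8 14 15 -> bits=0010000010000111
After insert 'gnu': sets bits 6 10 14 -> bits=0010001010100111
After insert 'hen': sets bits 3 14 -> bits=0011001010100111
After insert 'owl': sets bits 3 6 14 -> bits=0011001010100111
insert 'cat' would touch bits 4 7 9; currently bit4=0, bit7=0, bit9=0
Bits that are 0 among those (would change 0->1): 4 7 9

Answer: 4 7 9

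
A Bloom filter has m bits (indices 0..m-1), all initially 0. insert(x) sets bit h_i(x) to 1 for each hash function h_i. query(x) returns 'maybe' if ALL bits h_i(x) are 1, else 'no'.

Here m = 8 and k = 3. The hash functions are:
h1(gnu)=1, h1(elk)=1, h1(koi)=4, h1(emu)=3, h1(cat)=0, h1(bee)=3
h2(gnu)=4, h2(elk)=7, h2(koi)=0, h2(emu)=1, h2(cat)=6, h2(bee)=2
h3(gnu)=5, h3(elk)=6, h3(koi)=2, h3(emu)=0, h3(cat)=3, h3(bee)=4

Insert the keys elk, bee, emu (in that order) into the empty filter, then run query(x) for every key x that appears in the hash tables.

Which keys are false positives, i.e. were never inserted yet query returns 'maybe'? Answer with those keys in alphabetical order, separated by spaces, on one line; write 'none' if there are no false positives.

Start: bits=00000000
After insert 'elk': sets bits 1 6 7 -> bits=01000011
After insert 'bee': sets bits 2 3 4 -> bits=01111011
After insert 'emu': sets bits 0 1 3 -> bits=11111011
Not inserted: cat gnu koi — query each against bits=11111011:
query cat: checks bit0=1, bit3=1, bit6=1 (all 1) -> maybe => FALSE POSITIVE
query gnu: checks bit1=1, bit4=1, bit5=0 (has a 0) -> no => not a false positive
query koi: checks bit0=1, bit2=1, bit4=1 (all 1) -> maybe => FALSE POSITIVE
False positives (alphabetical): cat koi

Answer: cat koi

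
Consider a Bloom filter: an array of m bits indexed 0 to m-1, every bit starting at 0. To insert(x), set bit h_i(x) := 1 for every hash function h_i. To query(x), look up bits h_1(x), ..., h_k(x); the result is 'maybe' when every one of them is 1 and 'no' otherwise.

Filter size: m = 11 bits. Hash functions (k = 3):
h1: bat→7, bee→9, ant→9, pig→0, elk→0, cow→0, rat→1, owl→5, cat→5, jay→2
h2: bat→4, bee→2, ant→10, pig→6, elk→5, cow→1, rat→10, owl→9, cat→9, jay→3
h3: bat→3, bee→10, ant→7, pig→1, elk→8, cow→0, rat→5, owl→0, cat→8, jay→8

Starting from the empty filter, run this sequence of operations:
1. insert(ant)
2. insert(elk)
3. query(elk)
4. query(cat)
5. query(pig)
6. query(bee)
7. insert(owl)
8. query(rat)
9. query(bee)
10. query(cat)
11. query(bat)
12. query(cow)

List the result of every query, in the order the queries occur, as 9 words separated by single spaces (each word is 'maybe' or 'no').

Start: bits=00000000000
Op 1: insert ant -> sets bits 7 9 10 -> bits=00000001011
Op 2: insert elk -> sets bits 0 5 8 -> bits=10000101111
Op 3: query elk -> checks bit0=1, bit5=1, bit8=1 (all 1) -> maybe
Op 4: query cat -> checks bit5=1, bit8=1, bit9=1 (all 1) -> maybe
Op 5: query pig -> checks bit0=1, bit1=0, bit6=0 (has a 0) -> no
Op 6: query bee -> checks bit2=0, bit9=1, bit10=1 (has a 0) -> no
Op 7: insert owl -> sets bits 0 5 9 -> bits=10000101111
Op 8: query rat -> checks bit1=0, bit5=1, bit10=1 (has a 0) -> no
Op 9: query bee -> checks bit2=0, bit9=1, bit10=1 (has a 0) -> no
Op 10: query cat -> checks bit5=1, bit8=1, bit9=1 (all 1) -> maybe
Op 11: query bat -> checks bit3=0, bit4=0, bit7=1 (has a 0) -> no
Op 12: query cow -> checks bit0=1, bit1=0 (has a 0) -> no
Query results in order: maybe maybe no no no no maybe no no

Answer: maybe maybe no no no no maybe no no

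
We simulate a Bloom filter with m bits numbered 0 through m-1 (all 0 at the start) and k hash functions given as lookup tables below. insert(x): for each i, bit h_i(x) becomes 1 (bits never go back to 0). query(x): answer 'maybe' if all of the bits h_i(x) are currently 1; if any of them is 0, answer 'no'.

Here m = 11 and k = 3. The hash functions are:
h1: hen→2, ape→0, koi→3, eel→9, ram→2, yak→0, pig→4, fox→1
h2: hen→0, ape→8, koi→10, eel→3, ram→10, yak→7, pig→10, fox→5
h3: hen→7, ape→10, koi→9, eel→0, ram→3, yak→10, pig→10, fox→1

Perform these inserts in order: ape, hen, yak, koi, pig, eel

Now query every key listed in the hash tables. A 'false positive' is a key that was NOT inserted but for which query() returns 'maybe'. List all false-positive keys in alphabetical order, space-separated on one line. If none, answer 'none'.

Start: bits=00000000000
After insert 'ape': sets bits 0 8 10 -> bits=10000000101
After insert 'hen': sets bits 0 2 7 -> bits=10100001101
After insert 'yak': sets bits 0 7 10 -> bits=10100001101
After insert 'koi': sets bits 3 9 10 -> bits=10110001111
After insert 'pig': sets bits 4 10 -> bits=10111001111
After insert 'eel': sets bits 0 3 9 -> bits=10111001111
Not inserted: fox ram — query each against bits=10111001111:
query fox: checks bit1=0, bit5=0 (has a 0) -> no => not a false positive
query ram: checks bit2=1, bit3=1, bit10=1 (all 1) -> maybe => FALSE POSITIVE
False positives (alphabetical): ram

Answer: ram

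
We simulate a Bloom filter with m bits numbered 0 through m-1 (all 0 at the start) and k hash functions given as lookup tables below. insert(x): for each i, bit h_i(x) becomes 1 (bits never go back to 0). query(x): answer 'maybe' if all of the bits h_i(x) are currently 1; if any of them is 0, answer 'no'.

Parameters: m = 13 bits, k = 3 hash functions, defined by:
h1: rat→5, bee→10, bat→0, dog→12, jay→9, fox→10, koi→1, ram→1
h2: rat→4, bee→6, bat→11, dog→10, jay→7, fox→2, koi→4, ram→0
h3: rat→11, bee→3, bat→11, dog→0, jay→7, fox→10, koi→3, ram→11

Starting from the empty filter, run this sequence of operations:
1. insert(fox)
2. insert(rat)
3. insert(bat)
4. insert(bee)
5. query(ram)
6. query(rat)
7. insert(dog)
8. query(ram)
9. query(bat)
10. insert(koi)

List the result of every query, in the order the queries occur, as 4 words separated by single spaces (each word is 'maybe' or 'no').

Start: bits=0000000000000
Op 1: insert fox -> sets bits 2 10 -> bits=0010000000100
Op 2: insert rat -> sets bits 4 5 11 -> bits=0010110000110
Op 3: insert bat -> sets bits 0 11 -> bits=1010110000110
Op 4: insert bee -> sets bits 3 6 10 -> bits=1011111000110
Op 5: query ram -> checks bit0=1, bit1=0, bit11=1 (has a 0) -> no
Op 6: query rat -> checks bit4=1, bit5=1, bit11=1 (all 1) -> maybe
Op 7: insert dog -> sets bits 0 10 12 -> bits=1011111000111
Op 8: query ram -> checks bit0=1, bit1=0, bit11=1 (has a 0) -> no
Op 9: query bat -> checks bit0=1, bit11=1 (all 1) -> maybe
Op 10: insert koi -> sets bits 1 3 4 -> bits=1111111000111
Query results in order: no maybe no maybe

Answer: no maybe no maybe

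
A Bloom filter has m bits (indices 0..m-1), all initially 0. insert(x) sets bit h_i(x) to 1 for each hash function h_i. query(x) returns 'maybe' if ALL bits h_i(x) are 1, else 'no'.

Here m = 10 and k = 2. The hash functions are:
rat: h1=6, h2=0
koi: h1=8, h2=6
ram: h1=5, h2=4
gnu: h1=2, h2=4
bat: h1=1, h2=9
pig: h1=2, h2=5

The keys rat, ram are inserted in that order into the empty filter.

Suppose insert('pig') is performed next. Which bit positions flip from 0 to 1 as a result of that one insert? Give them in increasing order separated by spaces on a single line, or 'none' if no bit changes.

Answer: 2

Derivation:
Start: bits=0000000000
After insert 'rat': sets bits 0 6 -> bits=1000001000
After insert 'ram': sets bits 4 5 -> bits=1000111000
insert 'pig' would touch bits 2 5; currently bit2=0, bit5=1
Bits that are 0 among those (would change 0->1): 2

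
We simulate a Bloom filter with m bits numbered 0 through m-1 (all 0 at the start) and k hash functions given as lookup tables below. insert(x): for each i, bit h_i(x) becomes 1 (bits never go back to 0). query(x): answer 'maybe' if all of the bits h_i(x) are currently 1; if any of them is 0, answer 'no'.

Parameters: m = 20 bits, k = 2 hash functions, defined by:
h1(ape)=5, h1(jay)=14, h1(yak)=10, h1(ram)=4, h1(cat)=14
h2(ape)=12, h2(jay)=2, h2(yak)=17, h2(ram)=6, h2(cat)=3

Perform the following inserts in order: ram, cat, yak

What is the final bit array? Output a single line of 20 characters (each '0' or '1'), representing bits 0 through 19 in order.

Start: bits=00000000000000000000
After insert 'ram': sets bits 4 6 -> bits=00001010000000000000
After insert 'cat': sets bits 3 14 -> bits=00011010000000100000
After insert 'yak': sets bits 10 17 -> bits=00011010001000100100

Answer: 00011010001000100100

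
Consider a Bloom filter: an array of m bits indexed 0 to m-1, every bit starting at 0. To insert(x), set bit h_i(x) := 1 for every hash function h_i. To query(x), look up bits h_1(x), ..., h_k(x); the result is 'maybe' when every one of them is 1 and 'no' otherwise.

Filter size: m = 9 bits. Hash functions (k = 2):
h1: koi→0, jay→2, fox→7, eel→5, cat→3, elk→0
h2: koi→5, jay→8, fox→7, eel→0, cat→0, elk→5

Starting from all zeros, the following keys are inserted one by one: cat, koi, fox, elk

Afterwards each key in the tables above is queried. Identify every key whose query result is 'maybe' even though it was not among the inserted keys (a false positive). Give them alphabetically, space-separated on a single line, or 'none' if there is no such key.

Start: bits=000000000
After insert 'cat': sets bits 0 3 -> bits=100100000
After insert 'koi': sets bits 0 5 -> bits=100101000
After insert 'fox': sets bits 7 -> bits=100101010
After insert 'elk': sets bits 0 5 -> bits=100101010
Not inserted: eel jay — query each against bits=100101010:
query eel: checks bit0=1, bit5=1 (all 1) -> maybe => FALSE POSITIVE
query jay: checks bit2=0, bit8=0 (has a 0) -> no => not a false positive
False positives (alphabetical): eel

Answer: eel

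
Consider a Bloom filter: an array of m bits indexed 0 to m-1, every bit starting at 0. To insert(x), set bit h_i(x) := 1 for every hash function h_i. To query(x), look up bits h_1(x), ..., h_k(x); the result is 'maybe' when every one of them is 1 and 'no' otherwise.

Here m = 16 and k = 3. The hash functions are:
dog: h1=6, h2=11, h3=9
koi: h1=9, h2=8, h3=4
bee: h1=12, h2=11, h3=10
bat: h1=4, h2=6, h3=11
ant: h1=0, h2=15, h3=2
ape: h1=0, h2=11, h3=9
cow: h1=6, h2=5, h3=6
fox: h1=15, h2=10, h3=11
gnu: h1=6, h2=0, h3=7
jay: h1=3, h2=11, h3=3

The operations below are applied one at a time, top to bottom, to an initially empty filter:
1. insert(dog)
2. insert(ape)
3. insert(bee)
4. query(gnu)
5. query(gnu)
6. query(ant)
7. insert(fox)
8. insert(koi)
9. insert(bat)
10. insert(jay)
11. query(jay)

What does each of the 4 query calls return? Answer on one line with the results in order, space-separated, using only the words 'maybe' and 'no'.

Answer: no no no maybe

Derivation:
Start: bits=0000000000000000
Op 1: insert dog -> sets bits 6 9 11 -> bits=0000001001010000
Op 2: insert ape -> sets bits 0 9 11 -> bits=1000001001010000
Op 3: insert bee -> sets bits 10 11 12 -> bits=1000001001111000
Op 4: query gnu -> checks bit0=1, bit6=1, bit7=0 (has a 0) -> no
Op 5: query gnu -> checks bit0=1, bit6=1, bit7=0 (has a 0) -> no
Op 6: query ant -> checks bit0=1, bit2=0, bit15=0 (has a 0) -> no
Op 7: insert fox -> sets bits 10 11 15 -> bits=1000001001111001
Op 8: insert koi -> sets bits 4 8 9 -> bits=1000101011111001
Op 9: insert bat -> sets bits 4 6 11 -> bits=1000101011111001
Op 10: insert jay -> sets bits 3 11 -> bits=1001101011111001
Op 11: query jay -> checks bit3=1, bit11=1 (all 1) -> maybe
Query results in order: no no no maybe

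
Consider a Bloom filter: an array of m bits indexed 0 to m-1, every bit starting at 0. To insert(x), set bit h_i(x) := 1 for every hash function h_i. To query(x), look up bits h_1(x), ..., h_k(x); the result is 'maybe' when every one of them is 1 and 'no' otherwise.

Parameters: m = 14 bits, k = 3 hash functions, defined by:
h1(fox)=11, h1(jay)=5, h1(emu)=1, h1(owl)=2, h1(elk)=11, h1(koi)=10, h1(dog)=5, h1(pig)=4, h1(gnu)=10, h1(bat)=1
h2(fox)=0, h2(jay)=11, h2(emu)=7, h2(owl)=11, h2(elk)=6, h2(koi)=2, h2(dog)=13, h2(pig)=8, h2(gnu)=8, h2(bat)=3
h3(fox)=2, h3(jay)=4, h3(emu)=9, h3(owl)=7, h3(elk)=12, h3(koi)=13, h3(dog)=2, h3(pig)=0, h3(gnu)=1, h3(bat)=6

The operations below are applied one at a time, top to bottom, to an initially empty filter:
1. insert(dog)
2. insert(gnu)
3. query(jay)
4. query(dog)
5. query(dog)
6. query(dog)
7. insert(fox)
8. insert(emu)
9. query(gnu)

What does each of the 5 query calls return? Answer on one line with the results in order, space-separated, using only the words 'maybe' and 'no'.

Answer: no maybe maybe maybe maybe

Derivation:
Start: bits=00000000000000
Op 1: insert dog -> sets bits 2 5 13 -> bits=00100100000001
Op 2: insert gnu -> sets bits 1 8 10 -> bits=01100100101001
Op 3: query jay -> checks bit4=0, bit5=1, bit11=0 (has a 0) -> no
Op 4: query dog -> checks bit2=1, bit5=1, bit13=1 (all 1) -> maybe
Op 5: query dog -> checks bit2=1, bit5=1, bit13=1 (all 1) -> maybe
Op 6: query dog -> checks bit2=1, bit5=1, bit13=1 (all 1) -> maybe
Op 7: insert fox -> sets bits 0 2 11 -> bits=11100100101101
Op 8: insert emu -> sets bits 1 7 9 -> bits=11100101111101
Op 9: query gnu -> checks bit1=1, bit8=1, bit10=1 (all 1) -> maybe
Query results in order: no maybe maybe maybe maybe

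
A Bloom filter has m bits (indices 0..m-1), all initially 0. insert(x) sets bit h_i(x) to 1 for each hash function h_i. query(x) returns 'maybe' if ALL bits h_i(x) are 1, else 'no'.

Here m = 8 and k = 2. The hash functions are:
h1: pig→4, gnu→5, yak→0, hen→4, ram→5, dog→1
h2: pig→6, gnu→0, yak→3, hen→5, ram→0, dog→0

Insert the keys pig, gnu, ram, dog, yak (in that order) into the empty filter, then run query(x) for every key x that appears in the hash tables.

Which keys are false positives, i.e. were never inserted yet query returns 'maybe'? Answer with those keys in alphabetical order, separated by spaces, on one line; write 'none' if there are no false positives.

Start: bits=00000000
After insert 'pig': sets bits 4 6 -> bits=00001010
After insert 'gnu': sets bits 0 5 -> bits=10001110
After insert 'ram': sets bits 0 5 -> bits=10001110
After insert 'dog': sets bits 0 1 -> bits=11001110
After insert 'yak': sets bits 0 3 -> bits=11011110
Not inserted: hen — query each against bits=11011110:
query hen: checks bit4=1, bit5=1 (all 1) -> maybe => FALSE POSITIVE
False positives (alphabetical): hen

Answer: hen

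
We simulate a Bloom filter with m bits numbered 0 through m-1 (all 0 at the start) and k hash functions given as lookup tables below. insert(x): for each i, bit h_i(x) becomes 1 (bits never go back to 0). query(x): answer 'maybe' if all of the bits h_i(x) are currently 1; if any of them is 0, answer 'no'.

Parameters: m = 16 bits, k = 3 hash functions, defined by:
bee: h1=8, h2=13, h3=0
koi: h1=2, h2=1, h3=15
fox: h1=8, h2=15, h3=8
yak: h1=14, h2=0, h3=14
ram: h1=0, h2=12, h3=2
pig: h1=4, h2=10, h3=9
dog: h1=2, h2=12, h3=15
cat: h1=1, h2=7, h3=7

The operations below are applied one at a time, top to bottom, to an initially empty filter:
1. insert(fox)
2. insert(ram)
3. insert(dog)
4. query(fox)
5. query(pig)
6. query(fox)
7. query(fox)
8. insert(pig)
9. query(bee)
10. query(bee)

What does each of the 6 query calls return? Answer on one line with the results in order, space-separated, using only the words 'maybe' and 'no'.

Start: bits=0000000000000000
Op 1: insert fox -> sets bits 8 15 -> bits=0000000010000001
Op 2: insert ram -> sets bits 0 2 12 -> bits=1010000010001001
Op 3: insert dog -> sets bits 2 12 15 -> bits=1010000010001001
Op 4: query fox -> checks bit8=1, bit15=1 (all 1) -> maybe
Op 5: query pig -> checks bit4=0, bit9=0, bit10=0 (has a 0) -> no
Op 6: query fox -> checks bit8=1, bit15=1 (all 1) -> maybe
Op 7: query fox -> checks bit8=1, bit15=1 (all 1) -> maybe
Op 8: insert pig -> sets bits 4 9 10 -> bits=1010100011101001
Op 9: query bee -> checks bit0=1, bit8=1, bit13=0 (has a 0) -> no
Op 10: query bee -> checks bit0=1, bit8=1, bit13=0 (has a 0) -> no
Query results in order: maybe no maybe maybe no no

Answer: maybe no maybe maybe no no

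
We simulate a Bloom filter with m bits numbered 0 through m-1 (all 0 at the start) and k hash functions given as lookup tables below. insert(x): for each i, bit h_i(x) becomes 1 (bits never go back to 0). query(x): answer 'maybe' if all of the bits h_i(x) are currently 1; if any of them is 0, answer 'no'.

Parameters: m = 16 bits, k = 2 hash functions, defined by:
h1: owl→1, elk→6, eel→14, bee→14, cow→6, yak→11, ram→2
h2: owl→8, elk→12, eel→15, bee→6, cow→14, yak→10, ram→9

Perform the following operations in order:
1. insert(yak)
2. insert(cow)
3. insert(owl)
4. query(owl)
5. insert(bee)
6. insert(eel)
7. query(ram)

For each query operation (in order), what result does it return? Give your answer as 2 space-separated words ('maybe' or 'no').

Start: bits=0000000000000000
Op 1: insert yak -> sets bits 10 11 -> bits=0000000000110000
Op 2: insert cow -> sets bits 6 14 -> bits=0000001000110010
Op 3: insert owl -> sets bits 1 8 -> bits=0100001010110010
Op 4: query owl -> checks bit1=1, bit8=1 (all 1) -> maybe
Op 5: insert bee -> sets bits 6 14 -> bits=0100001010110010
Op 6: insert eel -> sets bits 14 15 -> bits=0100001010110011
Op 7: query ram -> checks bit2=0, bit9=0 (has a 0) -> no
Query results in order: maybe no

Answer: maybe no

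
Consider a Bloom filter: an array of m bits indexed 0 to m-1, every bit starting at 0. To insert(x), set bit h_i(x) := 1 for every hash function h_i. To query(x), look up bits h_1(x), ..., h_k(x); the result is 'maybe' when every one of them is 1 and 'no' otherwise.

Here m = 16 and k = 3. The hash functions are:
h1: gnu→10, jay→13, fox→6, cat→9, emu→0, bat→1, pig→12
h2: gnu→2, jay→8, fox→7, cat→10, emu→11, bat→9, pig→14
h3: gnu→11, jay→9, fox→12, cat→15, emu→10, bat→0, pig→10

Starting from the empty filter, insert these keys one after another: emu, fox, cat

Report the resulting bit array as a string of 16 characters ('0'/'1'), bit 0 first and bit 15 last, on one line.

Answer: 1000001101111001

Derivation:
Start: bits=0000000000000000
After insert 'emu': sets bits 0 10 11 -> bits=1000000000110000
After insert 'fox': sets bits 6 7 12 -> bits=1000001100111000
After insert 'cat': sets bits 9 10 15 -> bits=1000001101111001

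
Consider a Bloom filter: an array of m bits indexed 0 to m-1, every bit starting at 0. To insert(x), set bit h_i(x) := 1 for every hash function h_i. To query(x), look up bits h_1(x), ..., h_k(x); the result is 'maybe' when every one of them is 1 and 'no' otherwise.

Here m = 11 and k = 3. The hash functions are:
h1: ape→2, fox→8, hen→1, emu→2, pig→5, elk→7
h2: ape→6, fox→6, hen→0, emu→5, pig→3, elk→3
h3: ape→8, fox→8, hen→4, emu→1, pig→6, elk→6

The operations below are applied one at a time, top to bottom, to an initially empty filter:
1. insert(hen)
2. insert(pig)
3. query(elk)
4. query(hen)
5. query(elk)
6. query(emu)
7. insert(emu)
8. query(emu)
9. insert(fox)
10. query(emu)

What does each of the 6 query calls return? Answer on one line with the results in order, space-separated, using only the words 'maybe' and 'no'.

Start: bits=00000000000
Op 1: insert hen -> sets bits 0 1 4 -> bits=11001000000
Op 2: insert pig -> sets bits 3 5 6 -> bits=11011110000
Op 3: query elk -> checks bit3=1, bit6=1, bit7=0 (has a 0) -> no
Op 4: query hen -> checks bit0=1, bit1=1, bit4=1 (all 1) -> maybe
Op 5: query elk -> checks bit3=1, bit6=1, bit7=0 (has a 0) -> no
Op 6: query emu -> checks bit1=1, bit2=0, bit5=1 (has a 0) -> no
Op 7: insert emu -> sets bits 1 2 5 -> bits=11111110000
Op 8: query emu -> checks bit1=1, bit2=1, bit5=1 (all 1) -> maybe
Op 9: insert fox -> sets bits 6 8 -> bits=11111110100
Op 10: query emu -> checks bit1=1, bit2=1, bit5=1 (all 1) -> maybe
Query results in order: no maybe no no maybe maybe

Answer: no maybe no no maybe maybe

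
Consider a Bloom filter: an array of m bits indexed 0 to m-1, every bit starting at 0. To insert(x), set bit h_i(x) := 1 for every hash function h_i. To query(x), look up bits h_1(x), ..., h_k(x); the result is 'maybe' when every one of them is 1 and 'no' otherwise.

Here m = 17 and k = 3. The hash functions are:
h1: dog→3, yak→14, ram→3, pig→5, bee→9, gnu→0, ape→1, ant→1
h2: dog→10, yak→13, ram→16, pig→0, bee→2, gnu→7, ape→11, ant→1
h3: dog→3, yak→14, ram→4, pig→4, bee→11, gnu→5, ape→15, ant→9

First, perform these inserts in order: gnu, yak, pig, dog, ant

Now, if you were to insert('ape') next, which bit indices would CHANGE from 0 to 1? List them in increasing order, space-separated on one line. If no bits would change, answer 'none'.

Start: bits=00000000000000000
After insert 'gnu': sets bits 0 5 7 -> bits=10000101000000000
After insert 'yak': sets bits 13 14 -> bits=10000101000001100
After insert 'pig': sets bits 0 4 5 -> bits=10001101000001100
After insert 'dog': sets bits 3 10 -> bits=10011101001001100
After insert 'ant': sets bits 1 9 -> bits=11011101011001100
insert 'ape' would touch bits 1 11 15; currently bit1=1, bit11=0, bit15=0
Bits that are 0 among those (would change 0->1): 11 15

Answer: 11 15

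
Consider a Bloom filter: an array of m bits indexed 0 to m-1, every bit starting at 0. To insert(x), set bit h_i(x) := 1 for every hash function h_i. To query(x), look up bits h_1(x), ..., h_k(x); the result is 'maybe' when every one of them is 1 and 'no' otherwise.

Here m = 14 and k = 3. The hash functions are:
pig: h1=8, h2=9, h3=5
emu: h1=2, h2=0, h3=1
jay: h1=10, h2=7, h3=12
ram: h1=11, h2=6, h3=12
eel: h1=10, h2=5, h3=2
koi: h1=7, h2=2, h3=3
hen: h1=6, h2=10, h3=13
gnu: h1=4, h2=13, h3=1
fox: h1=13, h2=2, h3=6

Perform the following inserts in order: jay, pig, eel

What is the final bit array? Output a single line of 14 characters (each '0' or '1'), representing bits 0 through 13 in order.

Start: bits=00000000000000
After insert 'jay': sets bits 7 10 12 -> bits=00000001001010
After insert 'pig': sets bits 5 8 9 -> bits=00000101111010
After insert 'eel': sets bits 2 5 10 -> bits=00100101111010

Answer: 00100101111010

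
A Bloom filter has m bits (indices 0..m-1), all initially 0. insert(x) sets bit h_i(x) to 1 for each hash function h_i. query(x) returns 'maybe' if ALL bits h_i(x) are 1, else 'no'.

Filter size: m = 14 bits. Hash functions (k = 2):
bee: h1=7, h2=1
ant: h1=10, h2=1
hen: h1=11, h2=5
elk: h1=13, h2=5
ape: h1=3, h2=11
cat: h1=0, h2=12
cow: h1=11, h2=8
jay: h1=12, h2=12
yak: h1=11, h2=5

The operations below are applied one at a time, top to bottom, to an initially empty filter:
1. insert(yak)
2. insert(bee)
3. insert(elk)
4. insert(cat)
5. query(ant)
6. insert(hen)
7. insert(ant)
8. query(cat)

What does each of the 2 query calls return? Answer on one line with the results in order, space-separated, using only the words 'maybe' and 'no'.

Start: bits=00000000000000
Op 1: insert yak -> sets bits 5 11 -> bits=00000100000100
Op 2: insert bee -> sets bits 1 7 -> bits=01000101000100
Op 3: insert elk -> sets bits 5 13 -> bits=01000101000101
Op 4: insert cat -> sets bits 0 12 -> bits=11000101000111
Op 5: query ant -> checks bit1=1, bit10=0 (has a 0) -> no
Op 6: insert hen -> sets bits 5 11 -> bits=11000101000111
Op 7: insert ant -> sets bits 1 10 -> bits=11000101001111
Op 8: query cat -> checks bit0=1, bit12=1 (all 1) -> maybe
Query results in order: no maybe

Answer: no maybe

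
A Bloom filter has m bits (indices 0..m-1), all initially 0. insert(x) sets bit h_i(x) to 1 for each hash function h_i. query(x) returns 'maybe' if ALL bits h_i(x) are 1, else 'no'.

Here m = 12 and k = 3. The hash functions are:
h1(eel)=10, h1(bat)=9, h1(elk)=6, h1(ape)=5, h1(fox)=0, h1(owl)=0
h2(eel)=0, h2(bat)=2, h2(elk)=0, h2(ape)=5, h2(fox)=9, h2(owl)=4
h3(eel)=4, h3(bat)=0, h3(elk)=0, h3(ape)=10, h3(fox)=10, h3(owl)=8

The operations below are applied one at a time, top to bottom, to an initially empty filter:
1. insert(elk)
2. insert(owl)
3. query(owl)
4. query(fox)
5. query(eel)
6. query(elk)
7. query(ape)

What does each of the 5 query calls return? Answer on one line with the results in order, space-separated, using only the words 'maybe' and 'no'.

Start: bits=000000000000
Op 1: insert elk -> sets bits 0 6 -> bits=100000100000
Op 2: insert owl -> sets bits 0 4 8 -> bits=100010101000
Op 3: query owl -> checks bit0=1, bit4=1, bit8=1 (all 1) -> maybe
Op 4: query fox -> checks bit0=1, bit9=0, bit10=0 (has a 0) -> no
Op 5: query eel -> checks bit0=1, bit4=1, bit10=0 (has a 0) -> no
Op 6: query elk -> checks bit0=1, bit6=1 (all 1) -> maybe
Op 7: query ape -> checks bit5=0, bit10=0 (has a 0) -> no
Query results in order: maybe no no maybe no

Answer: maybe no no maybe no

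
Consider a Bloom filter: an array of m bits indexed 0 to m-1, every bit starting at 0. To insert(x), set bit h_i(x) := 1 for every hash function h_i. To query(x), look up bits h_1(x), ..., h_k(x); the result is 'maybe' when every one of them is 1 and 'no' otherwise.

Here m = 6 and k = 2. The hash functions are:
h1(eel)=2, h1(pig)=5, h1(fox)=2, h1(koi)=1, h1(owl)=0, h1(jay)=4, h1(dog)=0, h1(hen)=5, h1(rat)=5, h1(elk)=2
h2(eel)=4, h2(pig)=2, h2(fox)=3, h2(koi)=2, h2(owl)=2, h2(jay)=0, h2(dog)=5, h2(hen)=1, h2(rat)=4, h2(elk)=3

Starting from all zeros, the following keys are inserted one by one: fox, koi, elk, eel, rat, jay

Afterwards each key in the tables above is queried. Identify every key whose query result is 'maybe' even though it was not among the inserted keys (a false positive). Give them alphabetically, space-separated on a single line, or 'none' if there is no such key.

Start: bits=000000
After insert 'fox': sets bits 2 3 -> bits=001100
After insert 'koi': sets bits 1 2 -> bits=011100
After insert 'elk': sets bits 2 3 -> bits=011100
After insert 'eel': sets bits 2 4 -> bits=011110
After insert 'rat': sets bits 4 5 -> bits=011111
After insert 'jay': sets bits 0 4 -> bits=111111
Not inserted: dog hen owl pig — query each against bits=111111:
query dog: checks bit0=1, bit5=1 (all 1) -> maybe => FALSE POSITIVE
query hen: checks bit1=1, bit5=1 (all 1) -> maybe => FALSE POSITIVE
query owl: checks bit0=1, bit2=1 (all 1) -> maybe => FALSE POSITIVE
query pig: checks bit2=1, bit5=1 (all 1) -> maybe => FALSE POSITIVE
False positives (alphabetical): dog hen owl pig

Answer: dog hen owl pig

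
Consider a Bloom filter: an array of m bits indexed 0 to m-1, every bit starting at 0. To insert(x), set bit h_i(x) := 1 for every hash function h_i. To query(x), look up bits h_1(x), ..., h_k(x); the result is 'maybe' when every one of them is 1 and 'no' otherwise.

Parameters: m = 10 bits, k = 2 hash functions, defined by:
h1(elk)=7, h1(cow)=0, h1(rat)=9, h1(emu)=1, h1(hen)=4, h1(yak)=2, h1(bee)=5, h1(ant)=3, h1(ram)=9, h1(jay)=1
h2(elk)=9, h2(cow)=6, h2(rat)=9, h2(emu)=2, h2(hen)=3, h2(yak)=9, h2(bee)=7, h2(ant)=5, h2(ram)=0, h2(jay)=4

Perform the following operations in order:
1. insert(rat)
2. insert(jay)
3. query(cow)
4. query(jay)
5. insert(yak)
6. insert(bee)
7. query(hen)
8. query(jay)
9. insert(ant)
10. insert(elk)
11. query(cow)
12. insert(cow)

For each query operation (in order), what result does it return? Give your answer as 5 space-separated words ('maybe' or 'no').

Answer: no maybe no maybe no

Derivation:
Start: bits=0000000000
Op 1: insert rat -> sets bits 9 -> bits=0000000001
Op 2: insert jay -> sets bits 1 4 -> bits=0100100001
Op 3: query cow -> checks bit0=0, bit6=0 (has a 0) -> no
Op 4: query jay -> checks bit1=1, bit4=1 (all 1) -> maybe
Op 5: insert yak -> sets bits 2 9 -> bits=0110100001
Op 6: insert bee -> sets bits 5 7 -> bits=0110110101
Op 7: query hen -> checks bit3=0, bit4=1 (has a 0) -> no
Op 8: query jay -> checks bit1=1, bit4=1 (all 1) -> maybe
Op 9: insert ant -> sets bits 3 5 -> bits=0111110101
Op 10: insert elk -> sets bits 7 9 -> bits=0111110101
Op 11: query cow -> checks bit0=0, bit6=0 (has a 0) -> no
Op 12: insert cow -> sets bits 0 6 -> bits=1111111101
Query results in order: no maybe no maybe no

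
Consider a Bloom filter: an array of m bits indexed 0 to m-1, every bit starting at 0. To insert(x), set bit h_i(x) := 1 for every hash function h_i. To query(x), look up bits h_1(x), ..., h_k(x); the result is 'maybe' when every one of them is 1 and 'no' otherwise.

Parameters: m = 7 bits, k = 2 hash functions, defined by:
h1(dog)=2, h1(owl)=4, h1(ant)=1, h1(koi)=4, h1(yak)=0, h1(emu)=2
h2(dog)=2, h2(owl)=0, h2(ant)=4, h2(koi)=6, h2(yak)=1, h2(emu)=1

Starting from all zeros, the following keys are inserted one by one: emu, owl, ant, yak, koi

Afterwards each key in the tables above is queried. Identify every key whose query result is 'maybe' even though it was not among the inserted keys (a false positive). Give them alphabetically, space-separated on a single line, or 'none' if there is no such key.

Answer: dog

Derivation:
Start: bits=0000000
After insert 'emu': sets bits 1 2 -> bits=0110000
After insert 'owl': sets bits 0 4 -> bits=1110100
After insert 'ant': sets bits 1 4 -> bits=1110100
After insert 'yak': sets bits 0 1 -> bits=1110100
After insert 'koi': sets bits 4 6 -> bits=1110101
Not inserted: dog — query each against bits=1110101:
query dog: checks bit2=1 (all 1) -> maybe => FALSE POSITIVE
False positives (alphabetical): dog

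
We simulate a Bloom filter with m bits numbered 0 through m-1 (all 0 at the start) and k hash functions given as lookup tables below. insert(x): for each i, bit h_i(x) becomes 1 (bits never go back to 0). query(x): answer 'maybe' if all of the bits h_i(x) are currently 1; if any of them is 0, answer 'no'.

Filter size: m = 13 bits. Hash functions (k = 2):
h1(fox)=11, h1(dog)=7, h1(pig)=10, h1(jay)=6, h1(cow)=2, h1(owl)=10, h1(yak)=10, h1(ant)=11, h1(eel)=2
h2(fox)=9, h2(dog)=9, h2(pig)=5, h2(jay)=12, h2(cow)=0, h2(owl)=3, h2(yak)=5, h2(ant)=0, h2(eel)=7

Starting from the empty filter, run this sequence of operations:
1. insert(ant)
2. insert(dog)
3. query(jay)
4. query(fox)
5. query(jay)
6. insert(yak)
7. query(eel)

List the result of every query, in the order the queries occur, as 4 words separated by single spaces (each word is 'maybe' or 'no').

Start: bits=0000000000000
Op 1: insert ant -> sets bits 0 11 -> bits=1000000000010
Op 2: insert dog -> sets bits 7 9 -> bits=1000000101010
Op 3: query jay -> checks bit6=0, bit12=0 (has a 0) -> no
Op 4: query fox -> checks bit9=1, bit11=1 (all 1) -> maybe
Op 5: query jay -> checks bit6=0, bit12=0 (has a 0) -> no
Op 6: insert yak -> sets bits 5 10 -> bits=1000010101110
Op 7: query eel -> checks bit2=0, bit7=1 (has a 0) -> no
Query results in order: no maybe no no

Answer: no maybe no no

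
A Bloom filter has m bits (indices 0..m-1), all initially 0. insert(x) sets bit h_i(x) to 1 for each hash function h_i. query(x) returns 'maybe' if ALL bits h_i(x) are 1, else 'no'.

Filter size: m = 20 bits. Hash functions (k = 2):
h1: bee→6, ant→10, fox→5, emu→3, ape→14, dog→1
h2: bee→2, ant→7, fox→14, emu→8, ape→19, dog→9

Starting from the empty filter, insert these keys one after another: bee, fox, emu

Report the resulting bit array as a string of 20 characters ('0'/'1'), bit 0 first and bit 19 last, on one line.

Start: bits=00000000000000000000
After insert 'bee': sets bits 2 6 -> bits=00100010000000000000
After insert 'fox': sets bits 5 14 -> bits=00100110000000100000
After insert 'emu': sets bits 3 8 -> bits=00110110100000100000

Answer: 00110110100000100000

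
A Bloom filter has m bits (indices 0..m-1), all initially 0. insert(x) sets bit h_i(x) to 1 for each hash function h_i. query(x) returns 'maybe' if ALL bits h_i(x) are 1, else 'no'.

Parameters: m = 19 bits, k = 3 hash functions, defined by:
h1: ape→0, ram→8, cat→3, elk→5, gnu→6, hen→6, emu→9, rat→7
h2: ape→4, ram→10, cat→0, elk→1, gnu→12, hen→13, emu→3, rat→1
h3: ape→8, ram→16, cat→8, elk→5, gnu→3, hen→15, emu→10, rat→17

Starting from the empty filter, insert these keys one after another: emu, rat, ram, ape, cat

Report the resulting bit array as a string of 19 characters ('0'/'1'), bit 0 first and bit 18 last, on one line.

Answer: 1101100111100000110

Derivation:
Start: bits=0000000000000000000
After insert 'emu': sets bits 3 9 10 -> bits=0001000001100000000
After insert 'rat': sets bits 1 7 17 -> bits=0101000101100000010
After insert 'ram': sets bits 8 10 16 -> bits=0101000111100000110
After insert 'ape': sets bits 0 4 8 -> bits=1101100111100000110
After insert 'cat': sets bits 0 3 8 -> bits=1101100111100000110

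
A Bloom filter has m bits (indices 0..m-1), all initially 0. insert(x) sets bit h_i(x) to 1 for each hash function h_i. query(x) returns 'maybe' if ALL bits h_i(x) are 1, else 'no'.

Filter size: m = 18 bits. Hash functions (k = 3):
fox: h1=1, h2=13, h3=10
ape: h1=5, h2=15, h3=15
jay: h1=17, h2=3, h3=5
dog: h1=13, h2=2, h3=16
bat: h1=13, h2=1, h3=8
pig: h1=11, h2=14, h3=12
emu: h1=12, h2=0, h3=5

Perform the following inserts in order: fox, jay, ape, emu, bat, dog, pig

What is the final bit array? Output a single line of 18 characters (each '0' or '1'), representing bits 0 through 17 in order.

Answer: 111101001011111111

Derivation:
Start: bits=000000000000000000
After insert 'fox': sets bits 1 10 13 -> bits=010000000010010000
After insert 'jay': sets bits 3 5 17 -> bits=010101000010010001
After insert 'ape': sets bits 5 15 -> bits=010101000010010101
After insert 'emu': sets bits 0 5 12 -> bits=110101000010110101
After insert 'bat': sets bits 1 8 13 -> bits=110101001010110101
After insert 'dog': sets bits 2 13 16 -> bits=111101001010110111
After insert 'pig': sets bits 11 12 14 -> bits=111101001011111111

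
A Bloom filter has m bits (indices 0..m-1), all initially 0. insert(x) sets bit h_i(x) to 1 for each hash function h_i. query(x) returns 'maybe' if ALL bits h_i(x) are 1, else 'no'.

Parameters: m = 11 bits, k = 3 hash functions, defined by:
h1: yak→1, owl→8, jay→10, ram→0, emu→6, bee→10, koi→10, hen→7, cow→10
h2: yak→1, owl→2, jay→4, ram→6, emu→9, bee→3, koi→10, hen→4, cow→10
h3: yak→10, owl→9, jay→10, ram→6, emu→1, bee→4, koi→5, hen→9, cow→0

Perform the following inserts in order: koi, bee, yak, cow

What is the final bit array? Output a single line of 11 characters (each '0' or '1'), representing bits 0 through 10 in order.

Answer: 11011100001

Derivation:
Start: bits=00000000000
After insert 'koi': sets bits 5 10 -> bits=00000100001
After insert 'bee': sets bits 3 4 10 -> bits=00011100001
After insert 'yak': sets bits 1 10 -> bits=01011100001
After insert 'cow': sets bits 0 10 -> bits=11011100001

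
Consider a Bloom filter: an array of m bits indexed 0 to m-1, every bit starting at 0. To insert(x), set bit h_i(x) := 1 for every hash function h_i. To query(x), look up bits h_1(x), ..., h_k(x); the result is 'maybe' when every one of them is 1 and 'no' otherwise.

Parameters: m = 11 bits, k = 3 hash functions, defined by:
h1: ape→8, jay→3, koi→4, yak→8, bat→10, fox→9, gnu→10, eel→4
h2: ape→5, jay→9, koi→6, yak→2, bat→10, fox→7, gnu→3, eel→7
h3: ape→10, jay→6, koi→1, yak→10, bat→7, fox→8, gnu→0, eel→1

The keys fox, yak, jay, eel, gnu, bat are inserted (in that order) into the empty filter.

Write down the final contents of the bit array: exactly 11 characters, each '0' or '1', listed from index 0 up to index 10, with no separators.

Answer: 11111011111

Derivation:
Start: bits=00000000000
After insert 'fox': sets bits 7 8 9 -> bits=00000001110
After insert 'yak': sets bits 2 8 10 -> bits=00100001111
After insert 'jay': sets bits 3 6 9 -> bits=00110011111
After insert 'eel': sets bits 1 4 7 -> bits=01111011111
After insert 'gnu': sets bits 0 3 10 -> bits=11111011111
After insert 'bat': sets bits 7 10 -> bits=11111011111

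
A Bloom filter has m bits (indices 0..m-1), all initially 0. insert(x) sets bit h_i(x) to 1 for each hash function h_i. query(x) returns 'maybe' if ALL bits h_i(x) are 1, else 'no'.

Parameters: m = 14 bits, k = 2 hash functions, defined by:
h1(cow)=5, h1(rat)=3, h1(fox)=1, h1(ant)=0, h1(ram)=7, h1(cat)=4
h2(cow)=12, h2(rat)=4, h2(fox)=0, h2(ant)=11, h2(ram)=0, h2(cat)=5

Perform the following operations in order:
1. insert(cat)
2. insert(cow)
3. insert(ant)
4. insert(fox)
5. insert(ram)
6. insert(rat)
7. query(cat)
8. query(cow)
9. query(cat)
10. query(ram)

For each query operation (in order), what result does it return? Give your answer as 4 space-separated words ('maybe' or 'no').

Answer: maybe maybe maybe maybe

Derivation:
Start: bits=00000000000000
Op 1: insert cat -> sets bits 4 5 -> bits=00001100000000
Op 2: insert cow -> sets bits 5 12 -> bits=00001100000010
Op 3: insert ant -> sets bits 0 11 -> bits=10001100000110
Op 4: insert fox -> sets bits 0 1 -> bits=11001100000110
Op 5: insert ram -> sets bits 0 7 -> bits=11001101000110
Op 6: insert rat -> sets bits 3 4 -> bits=11011101000110
Op 7: query cat -> checks bit4=1, bit5=1 (all 1) -> maybe
Op 8: query cow -> checks bit5=1, bit12=1 (all 1) -> maybe
Op 9: query cat -> checks bit4=1, bit5=1 (all 1) -> maybe
Op 10: query ram -> checks bit0=1, bit7=1 (all 1) -> maybe
Query results in order: maybe maybe maybe maybe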